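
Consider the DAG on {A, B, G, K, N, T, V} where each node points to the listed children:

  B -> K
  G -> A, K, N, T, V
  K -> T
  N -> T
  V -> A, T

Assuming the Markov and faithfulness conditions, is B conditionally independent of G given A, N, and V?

There are 5 undirected paths between B and G; checking each against the conditioning set {A, N, V}:
  1. B → K → T ← N ← G — K:chain[open]; T:collider[blocks]; N:chain[blocks] ⇒ blocked
  2. B → K → T ← V → A ← G — K:chain[open]; T:collider[blocks]; V:fork[blocks]; A:collider[open] ⇒ blocked
  3. B → K → T ← V ← G — K:chain[open]; T:collider[blocks]; V:chain[blocks] ⇒ blocked
  4. B → K → T ← G — K:chain[open]; T:collider[blocks] ⇒ blocked
  5. B → K ← G — K:collider[blocks] ⇒ blocked
All paths are blocked; B ⊥ G | {A, N, V} holds.

Yes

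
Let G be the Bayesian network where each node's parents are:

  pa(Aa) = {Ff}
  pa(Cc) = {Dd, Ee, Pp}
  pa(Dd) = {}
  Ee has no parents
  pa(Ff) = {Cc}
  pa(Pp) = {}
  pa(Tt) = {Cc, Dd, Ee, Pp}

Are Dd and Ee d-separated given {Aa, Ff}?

No

We examine all 6 paths between Dd and Ee:
  1. Dd → Tt ← Pp → Cc ← Ee — Tt:collider[blocks]; Pp:fork[open]; Cc:collider[open] ⇒ blocked
  2. Dd → Tt ← Cc ← Ee — Tt:collider[blocks]; Cc:chain[open] ⇒ blocked
  3. Dd → Tt ← Ee — Tt:collider[blocks] ⇒ blocked
  4. Dd → Cc ← Pp → Tt ← Ee — Cc:collider[open]; Pp:fork[open]; Tt:collider[blocks] ⇒ blocked
  5. Dd → Cc → Tt ← Ee — Cc:chain[open]; Tt:collider[blocks] ⇒ blocked
  6. Dd → Cc ← Ee — Cc:collider[open] ⇒ active
Because an active path exists, Dd and Ee are not d-separated.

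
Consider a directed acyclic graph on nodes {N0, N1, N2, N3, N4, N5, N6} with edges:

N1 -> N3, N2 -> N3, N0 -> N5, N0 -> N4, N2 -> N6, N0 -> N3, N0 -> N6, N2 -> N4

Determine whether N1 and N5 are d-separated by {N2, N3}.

No — N1 and N5 are not d-separated given {N2, N3}.

3 paths connect N1 and N5; each must be blocked for d-separation to hold:
Path 1: N1 → N3 ← N0 → N5
  N3 is a collider and N3 is conditioned on, which opens it; N0 is a fork and N0 is not conditioned on — no node blocks this path, so it is active.
Path 2: N1 → N3 ← N2 → N4 ← N0 → N5
  N2 is a fork here and N2 is conditioned on, so the path is blocked at N2.
Path 3: N1 → N3 ← N2 → N6 ← N0 → N5
  N2 is a fork here and N2 is conditioned on, so the path is blocked at N2.
At least one path is unblocked, so d-separation fails.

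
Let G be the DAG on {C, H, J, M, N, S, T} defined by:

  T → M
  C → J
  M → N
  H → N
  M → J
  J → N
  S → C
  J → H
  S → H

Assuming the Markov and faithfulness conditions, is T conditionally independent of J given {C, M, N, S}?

Enumerating the 4 paths from T to J and testing each for blocking by {C, M, N, S}:
Path 1: T → M → N ← H ← J
  M is a chain here and M is conditioned on, so the path is blocked at M.
Path 2: T → M → N ← H ← S → C → J
  M is a chain here and M is conditioned on, so the path is blocked at M.
Path 3: T → M → N ← J
  M is a chain here and M is conditioned on, so the path is blocked at M.
Path 4: T → M → J
  M is a chain here and M is conditioned on, so the path is blocked at M.
All paths are blocked; T ⊥ J | {C, M, N, S} holds.

Yes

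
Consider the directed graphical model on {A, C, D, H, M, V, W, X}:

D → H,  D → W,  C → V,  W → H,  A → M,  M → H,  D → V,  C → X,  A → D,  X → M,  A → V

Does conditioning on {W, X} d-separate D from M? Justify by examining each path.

Enumerating the 6 paths from D to M and testing each for blocking by {W, X}:
  1. D → H ← M — H:collider[blocks] ⇒ blocked
  2. D ← A → M — A:fork[open] ⇒ active
  3. D ← A → V ← C → X → M — A:fork[open]; V:collider[blocks]; C:fork[open]; X:chain[blocks] ⇒ blocked
  4. D → W → H ← M — W:chain[blocks]; H:collider[blocks] ⇒ blocked
  5. D → V ← A → M — V:collider[blocks]; A:fork[open] ⇒ blocked
  6. D → V ← C → X → M — V:collider[blocks]; C:fork[open]; X:chain[blocks] ⇒ blocked
Since the path D ← A → M is active, D and M are not d-separated given {W, X}.

No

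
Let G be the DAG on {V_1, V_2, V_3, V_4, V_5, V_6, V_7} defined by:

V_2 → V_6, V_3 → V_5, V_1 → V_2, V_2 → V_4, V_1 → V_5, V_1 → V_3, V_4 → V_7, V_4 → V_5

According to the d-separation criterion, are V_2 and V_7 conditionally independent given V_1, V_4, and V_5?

Enumerating the 3 paths from V_2 to V_7 and testing each for blocking by {V_1, V_4, V_5}:
Path 1: V_2 ← V_1 → V_5 ← V_4 → V_7
  V_1 is a fork here and V_1 is conditioned on, so the path is blocked at V_1.
Path 2: V_2 ← V_1 → V_3 → V_5 ← V_4 → V_7
  V_1 is a fork here and V_1 is conditioned on, so the path is blocked at V_1.
Path 3: V_2 → V_4 → V_7
  V_4 is a chain here and V_4 is conditioned on, so the path is blocked at V_4.
Every path is blocked, so V_2 and V_7 are d-separated given {V_1, V_4, V_5}.

Yes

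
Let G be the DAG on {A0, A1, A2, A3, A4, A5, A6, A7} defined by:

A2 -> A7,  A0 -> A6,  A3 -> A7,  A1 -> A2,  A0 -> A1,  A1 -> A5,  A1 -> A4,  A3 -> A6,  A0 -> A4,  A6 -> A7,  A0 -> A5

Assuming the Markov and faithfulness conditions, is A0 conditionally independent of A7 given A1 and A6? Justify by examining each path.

5 paths connect A0 and A7; each must be blocked for d-separation to hold:
Path 1: A0 → A4 ← A1 → A2 → A7
  A4 is a collider here and neither A4 nor any of its descendants is conditioned on, so the collider stays closed — the path is blocked at A4.
Path 2: A0 → A6 → A7
  A6 is a chain here and A6 is conditioned on, so the path is blocked at A6.
Path 3: A0 → A6 ← A3 → A7
  A6 is a collider and A6 is conditioned on, which opens it; A3 is a fork and A3 is not conditioned on — no node blocks this path, so it is active.
Path 4: A0 → A1 → A2 → A7
  A1 is a chain here and A1 is conditioned on, so the path is blocked at A1.
Path 5: A0 → A5 ← A1 → A2 → A7
  A5 is a collider here and neither A5 nor any of its descendants is conditioned on, so the collider stays closed — the path is blocked at A5.
At least one path is unblocked, so d-separation fails.

No — A0 and A7 are not d-separated given {A1, A6}.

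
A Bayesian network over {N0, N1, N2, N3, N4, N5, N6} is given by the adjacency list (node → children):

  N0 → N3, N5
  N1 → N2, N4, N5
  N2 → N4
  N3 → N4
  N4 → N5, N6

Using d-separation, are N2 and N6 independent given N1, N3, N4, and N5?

We examine all 4 paths between N2 and N6:
  1. N2 → N4 → N6 — N4:chain[blocks] ⇒ blocked
  2. N2 ← N1 → N4 → N6 — N1:fork[blocks]; N4:chain[blocks] ⇒ blocked
  3. N2 ← N1 → N5 ← N4 → N6 — N1:fork[blocks]; N5:collider[open]; N4:fork[blocks] ⇒ blocked
  4. N2 ← N1 → N5 ← N0 → N3 → N4 → N6 — N1:fork[blocks]; N5:collider[open]; N0:fork[open]; N3:chain[blocks]; N4:chain[blocks] ⇒ blocked
Since every path is blocked, d-separation holds.

Yes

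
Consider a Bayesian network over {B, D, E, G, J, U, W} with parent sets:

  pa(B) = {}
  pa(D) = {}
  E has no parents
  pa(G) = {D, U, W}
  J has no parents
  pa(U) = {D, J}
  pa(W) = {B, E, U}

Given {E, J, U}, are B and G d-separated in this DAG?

There are 3 undirected paths between B and G; checking each against the conditioning set {E, J, U}:
Path 1: B → W → G
  W is a chain and W is not conditioned on — no node blocks this path, so it is active.
Path 2: B → W ← U → G
  W is a collider here and neither W nor any of its descendants is conditioned on, so the collider stays closed — the path is blocked at W.
Path 3: B → W ← U ← D → G
  W is a collider here and neither W nor any of its descendants is conditioned on, so the collider stays closed — the path is blocked at W.
Since the path B → W → G is active, B and G are not d-separated given {E, J, U}.

No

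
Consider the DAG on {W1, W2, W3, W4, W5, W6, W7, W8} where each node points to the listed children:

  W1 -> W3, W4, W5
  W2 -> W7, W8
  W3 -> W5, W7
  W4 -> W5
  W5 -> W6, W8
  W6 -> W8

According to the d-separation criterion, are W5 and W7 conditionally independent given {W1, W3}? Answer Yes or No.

Yes

We examine all 5 paths between W5 and W7:
Path 1: W5 → W8 ← W2 → W7
  W8 is a collider here and neither W8 nor any of its descendants is conditioned on, so the collider stays closed — the path is blocked at W8.
Path 2: W5 ← W3 → W7
  W3 is a fork here and W3 is conditioned on, so the path is blocked at W3.
Path 3: W5 ← W4 ← W1 → W3 → W7
  W1 is a fork here and W1 is conditioned on, so the path is blocked at W1.
Path 4: W5 ← W1 → W3 → W7
  W1 is a fork here and W1 is conditioned on, so the path is blocked at W1.
Path 5: W5 → W6 → W8 ← W2 → W7
  W8 is a collider here and neither W8 nor any of its descendants is conditioned on, so the collider stays closed — the path is blocked at W8.
Every path is blocked, so W5 and W7 are d-separated given {W1, W3}.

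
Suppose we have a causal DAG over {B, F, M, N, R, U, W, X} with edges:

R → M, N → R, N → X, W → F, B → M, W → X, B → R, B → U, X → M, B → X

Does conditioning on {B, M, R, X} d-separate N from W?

Enumerating the 5 paths from N to W and testing each for blocking by {B, M, R, X}:
Path 1: N → X ← W
  X is a collider and X is conditioned on, which opens it — no node blocks this path, so it is active.
Path 2: N → R ← B → X ← W
  B is a fork here and B is conditioned on, so the path is blocked at B.
Path 3: N → R ← B → M ← X ← W
  B is a fork here and B is conditioned on, so the path is blocked at B.
Path 4: N → R → M ← X ← W
  R is a chain here and R is conditioned on, so the path is blocked at R.
Path 5: N → R → M ← B → X ← W
  R is a chain here and R is conditioned on, so the path is blocked at R.
At least one path is unblocked, so d-separation fails.

No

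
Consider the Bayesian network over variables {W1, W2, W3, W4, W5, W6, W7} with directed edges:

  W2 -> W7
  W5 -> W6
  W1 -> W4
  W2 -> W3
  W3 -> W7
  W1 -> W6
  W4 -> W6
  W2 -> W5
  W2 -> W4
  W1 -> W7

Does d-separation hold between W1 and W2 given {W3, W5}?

6 paths connect W1 and W2; each must be blocked for d-separation to hold:
Path 1: W1 → W6 ← W5 ← W2
  W6 is a collider here and neither W6 nor any of its descendants is conditioned on, so the collider stays closed — the path is blocked at W6.
Path 2: W1 → W6 ← W4 ← W2
  W6 is a collider here and neither W6 nor any of its descendants is conditioned on, so the collider stays closed — the path is blocked at W6.
Path 3: W1 → W7 ← W2
  W7 is a collider here and neither W7 nor any of its descendants is conditioned on, so the collider stays closed — the path is blocked at W7.
Path 4: W1 → W7 ← W3 ← W2
  W7 is a collider here and neither W7 nor any of its descendants is conditioned on, so the collider stays closed — the path is blocked at W7.
Path 5: W1 → W4 → W6 ← W5 ← W2
  W6 is a collider here and neither W6 nor any of its descendants is conditioned on, so the collider stays closed — the path is blocked at W6.
Path 6: W1 → W4 ← W2
  W4 is a collider here and neither W4 nor any of its descendants is conditioned on, so the collider stays closed — the path is blocked at W4.
Since every path is blocked, d-separation holds.

Yes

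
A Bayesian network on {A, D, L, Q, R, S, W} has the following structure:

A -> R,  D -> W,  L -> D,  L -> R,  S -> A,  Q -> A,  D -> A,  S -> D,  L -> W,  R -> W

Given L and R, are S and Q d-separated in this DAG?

Enumerating the 6 paths from S to Q and testing each for blocking by {L, R}:
Path 1: S → A ← Q
  A is a collider and its descendant R is conditioned on, which opens it — no node blocks this path, so it is active.
Path 2: S → D ← L → W ← R ← A ← Q
  L is a fork here and L is conditioned on, so the path is blocked at L.
Path 3: S → D ← L → R ← A ← Q
  L is a fork here and L is conditioned on, so the path is blocked at L.
Path 4: S → D → A ← Q
  D is a chain and D is not conditioned on; A is a collider and its descendant R is conditioned on, which opens it — no node blocks this path, so it is active.
Path 5: S → D → W ← L → R ← A ← Q
  W is a collider here and neither W nor any of its descendants is conditioned on, so the collider stays closed — the path is blocked at W.
Path 6: S → D → W ← R ← A ← Q
  W is a collider here and neither W nor any of its descendants is conditioned on, so the collider stays closed — the path is blocked at W.
Since the path S → A ← Q is active, S and Q are not d-separated given {L, R}.

No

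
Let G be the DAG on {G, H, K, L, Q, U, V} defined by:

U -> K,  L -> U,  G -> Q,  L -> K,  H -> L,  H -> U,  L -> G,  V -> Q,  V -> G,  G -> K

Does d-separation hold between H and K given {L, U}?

Yes — H and K are d-separated given {L, U}.

Enumerating the 6 paths from H to K and testing each for blocking by {L, U}:
Path 1: H → L → K
  L is a chain here and L is conditioned on, so the path is blocked at L.
Path 2: H → L → G → K
  L is a chain here and L is conditioned on, so the path is blocked at L.
Path 3: H → L → U → K
  L is a chain here and L is conditioned on, so the path is blocked at L.
Path 4: H → U ← L → K
  L is a fork here and L is conditioned on, so the path is blocked at L.
Path 5: H → U ← L → G → K
  L is a fork here and L is conditioned on, so the path is blocked at L.
Path 6: H → U → K
  U is a chain here and U is conditioned on, so the path is blocked at U.
All paths are blocked; H ⊥ K | {L, U} holds.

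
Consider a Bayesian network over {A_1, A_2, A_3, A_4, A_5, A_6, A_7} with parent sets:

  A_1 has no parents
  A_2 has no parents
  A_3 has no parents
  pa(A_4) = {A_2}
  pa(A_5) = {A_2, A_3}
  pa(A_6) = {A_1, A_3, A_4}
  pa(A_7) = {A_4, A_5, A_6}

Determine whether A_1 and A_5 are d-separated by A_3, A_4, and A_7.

No — A_1 and A_5 are not d-separated given {A_3, A_4, A_7}.

5 paths connect A_1 and A_5; each must be blocked for d-separation to hold:
Path 1: A_1 → A_6 ← A_3 → A_5
  A_3 is a fork here and A_3 is conditioned on, so the path is blocked at A_3.
Path 2: A_1 → A_6 → A_7 ← A_5
  A_6 is a chain and A_6 is not conditioned on; A_7 is a collider and A_7 is conditioned on, which opens it — no node blocks this path, so it is active.
Path 3: A_1 → A_6 → A_7 ← A_4 ← A_2 → A_5
  A_4 is a chain here and A_4 is conditioned on, so the path is blocked at A_4.
Path 4: A_1 → A_6 ← A_4 ← A_2 → A_5
  A_4 is a chain here and A_4 is conditioned on, so the path is blocked at A_4.
Path 5: A_1 → A_6 ← A_4 → A_7 ← A_5
  A_4 is a fork here and A_4 is conditioned on, so the path is blocked at A_4.
Since the path A_1 → A_6 → A_7 ← A_5 is active, A_1 and A_5 are not d-separated given {A_3, A_4, A_7}.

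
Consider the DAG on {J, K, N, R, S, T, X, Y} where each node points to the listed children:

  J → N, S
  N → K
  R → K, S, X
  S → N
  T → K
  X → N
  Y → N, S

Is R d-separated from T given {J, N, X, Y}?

We examine all 5 paths between R and T:
  1. R → S ← J → N → K ← T — S:collider[open]; J:fork[blocks]; N:chain[blocks]; K:collider[blocks] ⇒ blocked
  2. R → S ← Y → N → K ← T — S:collider[open]; Y:fork[blocks]; N:chain[blocks]; K:collider[blocks] ⇒ blocked
  3. R → S → N → K ← T — S:chain[open]; N:chain[blocks]; K:collider[blocks] ⇒ blocked
  4. R → K ← T — K:collider[blocks] ⇒ blocked
  5. R → X → N → K ← T — X:chain[blocks]; N:chain[blocks]; K:collider[blocks] ⇒ blocked
Since every path is blocked, d-separation holds.

Yes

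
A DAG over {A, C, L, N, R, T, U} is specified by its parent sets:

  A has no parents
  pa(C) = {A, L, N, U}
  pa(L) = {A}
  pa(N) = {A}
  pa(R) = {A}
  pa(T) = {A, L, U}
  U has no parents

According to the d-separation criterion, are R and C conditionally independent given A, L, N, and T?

There are 6 undirected paths between R and C; checking each against the conditioning set {A, L, N, T}:
Path 1: R ← A → N → C
  A is a fork here and A is conditioned on, so the path is blocked at A.
Path 2: R ← A → T ← U → C
  A is a fork here and A is conditioned on, so the path is blocked at A.
Path 3: R ← A → T ← L → C
  A is a fork here and A is conditioned on, so the path is blocked at A.
Path 4: R ← A → L → T ← U → C
  A is a fork here and A is conditioned on, so the path is blocked at A.
Path 5: R ← A → L → C
  A is a fork here and A is conditioned on, so the path is blocked at A.
Path 6: R ← A → C
  A is a fork here and A is conditioned on, so the path is blocked at A.
All paths are blocked; R ⊥ C | {A, L, N, T} holds.

Yes — R and C are d-separated given {A, L, N, T}.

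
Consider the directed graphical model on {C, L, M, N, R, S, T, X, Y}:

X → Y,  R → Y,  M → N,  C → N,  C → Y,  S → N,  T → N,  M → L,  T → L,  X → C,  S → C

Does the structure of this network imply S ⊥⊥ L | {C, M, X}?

Yes

4 paths connect S and L; each must be blocked for d-separation to hold:
Path 1: S → N ← M → L
  N is a collider here and neither N nor any of its descendants is conditioned on, so the collider stays closed — the path is blocked at N.
Path 2: S → N ← T → L
  N is a collider here and neither N nor any of its descendants is conditioned on, so the collider stays closed — the path is blocked at N.
Path 3: S → C → N ← M → L
  C is a chain here and C is conditioned on, so the path is blocked at C.
Path 4: S → C → N ← T → L
  C is a chain here and C is conditioned on, so the path is blocked at C.
Since every path is blocked, d-separation holds.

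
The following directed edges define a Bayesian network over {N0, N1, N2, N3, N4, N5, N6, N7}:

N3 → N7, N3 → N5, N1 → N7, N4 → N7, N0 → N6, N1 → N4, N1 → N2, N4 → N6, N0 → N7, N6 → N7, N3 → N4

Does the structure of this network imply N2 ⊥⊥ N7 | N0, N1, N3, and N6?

Enumerating the 5 paths from N2 to N7 and testing each for blocking by {N0, N1, N3, N6}:
Path 1: N2 ← N1 → N7
  N1 is a fork here and N1 is conditioned on, so the path is blocked at N1.
Path 2: N2 ← N1 → N4 → N6 → N7
  N1 is a fork here and N1 is conditioned on, so the path is blocked at N1.
Path 3: N2 ← N1 → N4 → N6 ← N0 → N7
  N1 is a fork here and N1 is conditioned on, so the path is blocked at N1.
Path 4: N2 ← N1 → N4 → N7
  N1 is a fork here and N1 is conditioned on, so the path is blocked at N1.
Path 5: N2 ← N1 → N4 ← N3 → N7
  N1 is a fork here and N1 is conditioned on, so the path is blocked at N1.
Every path is blocked, so N2 and N7 are d-separated given {N0, N1, N3, N6}.

Yes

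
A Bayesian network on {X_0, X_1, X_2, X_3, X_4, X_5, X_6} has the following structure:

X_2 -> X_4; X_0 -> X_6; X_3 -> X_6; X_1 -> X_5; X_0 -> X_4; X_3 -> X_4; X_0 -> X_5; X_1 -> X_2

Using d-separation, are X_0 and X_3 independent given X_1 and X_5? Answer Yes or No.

There are 3 undirected paths between X_0 and X_3; checking each against the conditioning set {X_1, X_5}:
Path 1: X_0 → X_6 ← X_3
  X_6 is a collider here and neither X_6 nor any of its descendants is conditioned on, so the collider stays closed — the path is blocked at X_6.
Path 2: X_0 → X_5 ← X_1 → X_2 → X_4 ← X_3
  X_1 is a fork here and X_1 is conditioned on, so the path is blocked at X_1.
Path 3: X_0 → X_4 ← X_3
  X_4 is a collider here and neither X_4 nor any of its descendants is conditioned on, so the collider stays closed — the path is blocked at X_4.
Since every path is blocked, d-separation holds.

Yes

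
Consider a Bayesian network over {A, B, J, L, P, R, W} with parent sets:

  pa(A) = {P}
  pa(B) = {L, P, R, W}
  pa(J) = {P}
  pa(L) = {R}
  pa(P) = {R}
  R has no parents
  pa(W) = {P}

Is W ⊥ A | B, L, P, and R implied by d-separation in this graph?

4 paths connect W and A; each must be blocked for d-separation to hold:
  1. W → B ← L ← R → P → A — B:collider[open]; L:chain[blocks]; R:fork[blocks]; P:chain[blocks] ⇒ blocked
  2. W → B ← P → A — B:collider[open]; P:fork[blocks] ⇒ blocked
  3. W → B ← R → P → A — B:collider[open]; R:fork[blocks]; P:chain[blocks] ⇒ blocked
  4. W ← P → A — P:fork[blocks] ⇒ blocked
All paths are blocked; W ⊥ A | {B, L, P, R} holds.

Yes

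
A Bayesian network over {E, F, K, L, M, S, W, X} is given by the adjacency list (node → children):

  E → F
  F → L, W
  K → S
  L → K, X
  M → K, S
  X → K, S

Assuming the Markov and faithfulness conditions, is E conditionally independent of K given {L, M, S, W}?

Yes — E and K are d-separated given {L, M, S, W}.

We examine all 4 paths between E and K:
  1. E → F → L → K — F:chain[open]; L:chain[blocks] ⇒ blocked
  2. E → F → L → X → S ← K — F:chain[open]; L:chain[blocks]; X:chain[open]; S:collider[open] ⇒ blocked
  3. E → F → L → X → S ← M → K — F:chain[open]; L:chain[blocks]; X:chain[open]; S:collider[open]; M:fork[blocks] ⇒ blocked
  4. E → F → L → X → K — F:chain[open]; L:chain[blocks]; X:chain[open] ⇒ blocked
All paths are blocked; E ⊥ K | {L, M, S, W} holds.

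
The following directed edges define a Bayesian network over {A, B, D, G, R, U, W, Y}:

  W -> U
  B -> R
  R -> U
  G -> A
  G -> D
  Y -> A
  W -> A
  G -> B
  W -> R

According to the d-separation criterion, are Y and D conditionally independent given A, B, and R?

No

There are 3 undirected paths between Y and D; checking each against the conditioning set {A, B, R}:
  1. Y → A ← W → R ← B ← G → D — A:collider[open]; W:fork[open]; R:collider[open]; B:chain[blocks]; G:fork[open] ⇒ blocked
  2. Y → A ← W → U ← R ← B ← G → D — A:collider[open]; W:fork[open]; U:collider[blocks]; R:chain[blocks]; B:chain[blocks]; G:fork[open] ⇒ blocked
  3. Y → A ← G → D — A:collider[open]; G:fork[open] ⇒ active
Since the path Y → A ← G → D is active, Y and D are not d-separated given {A, B, R}.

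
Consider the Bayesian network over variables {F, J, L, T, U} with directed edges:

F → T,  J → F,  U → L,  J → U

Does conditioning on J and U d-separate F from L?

Yes

There is one path between F and L:
Path 1: F ← J → U → L
  J is a fork here and J is conditioned on, so the path is blocked at J.
Since every path is blocked, d-separation holds.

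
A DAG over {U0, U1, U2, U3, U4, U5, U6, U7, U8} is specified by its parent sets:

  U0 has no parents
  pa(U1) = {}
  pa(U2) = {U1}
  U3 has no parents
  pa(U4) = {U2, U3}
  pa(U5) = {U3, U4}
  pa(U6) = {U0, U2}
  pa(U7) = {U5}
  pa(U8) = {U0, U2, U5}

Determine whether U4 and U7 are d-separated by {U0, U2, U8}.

4 paths connect U4 and U7; each must be blocked for d-separation to hold:
  1. U4 → U5 → U7 — U5:chain[open] ⇒ active
  2. U4 ← U2 → U8 ← U5 → U7 — U2:fork[blocks]; U8:collider[open]; U5:fork[open] ⇒ blocked
  3. U4 ← U2 → U6 ← U0 → U8 ← U5 → U7 — U2:fork[blocks]; U6:collider[blocks]; U0:fork[blocks]; U8:collider[open]; U5:fork[open] ⇒ blocked
  4. U4 ← U3 → U5 → U7 — U3:fork[open]; U5:chain[open] ⇒ active
Because an active path exists, U4 and U7 are not d-separated.

No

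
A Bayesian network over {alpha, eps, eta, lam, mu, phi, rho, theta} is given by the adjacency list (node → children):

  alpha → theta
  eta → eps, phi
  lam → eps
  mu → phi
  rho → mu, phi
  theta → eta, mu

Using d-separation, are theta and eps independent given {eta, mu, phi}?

3 paths connect theta and eps; each must be blocked for d-separation to hold:
  1. theta → eta → eps — eta:chain[blocks] ⇒ blocked
  2. theta → mu ← rho → phi ← eta → eps — mu:collider[open]; rho:fork[open]; phi:collider[open]; eta:fork[blocks] ⇒ blocked
  3. theta → mu → phi ← eta → eps — mu:chain[blocks]; phi:collider[open]; eta:fork[blocks] ⇒ blocked
Since every path is blocked, d-separation holds.

Yes — theta and eps are d-separated given {eta, mu, phi}.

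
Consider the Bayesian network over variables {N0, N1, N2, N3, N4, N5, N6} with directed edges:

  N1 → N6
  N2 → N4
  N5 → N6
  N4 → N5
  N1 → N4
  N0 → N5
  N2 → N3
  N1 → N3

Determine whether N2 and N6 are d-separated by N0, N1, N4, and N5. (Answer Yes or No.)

Yes — N2 and N6 are d-separated given {N0, N1, N4, N5}.

Enumerating the 4 paths from N2 to N6 and testing each for blocking by {N0, N1, N4, N5}:
Path 1: N2 → N3 ← N1 → N6
  N3 is a collider here and neither N3 nor any of its descendants is conditioned on, so the collider stays closed — the path is blocked at N3.
Path 2: N2 → N3 ← N1 → N4 → N5 → N6
  N3 is a collider here and neither N3 nor any of its descendants is conditioned on, so the collider stays closed — the path is blocked at N3.
Path 3: N2 → N4 ← N1 → N6
  N1 is a fork here and N1 is conditioned on, so the path is blocked at N1.
Path 4: N2 → N4 → N5 → N6
  N4 is a chain here and N4 is conditioned on, so the path is blocked at N4.
All paths are blocked; N2 ⊥ N6 | {N0, N1, N4, N5} holds.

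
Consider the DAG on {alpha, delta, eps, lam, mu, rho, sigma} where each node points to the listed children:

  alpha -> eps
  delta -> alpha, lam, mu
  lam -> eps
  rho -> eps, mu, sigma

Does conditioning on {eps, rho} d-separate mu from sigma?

Enumerating the 3 paths from mu to sigma and testing each for blocking by {eps, rho}:
Path 1: mu ← rho → sigma
  rho is a fork here and rho is conditioned on, so the path is blocked at rho.
Path 2: mu ← delta → alpha → eps ← rho → sigma
  rho is a fork here and rho is conditioned on, so the path is blocked at rho.
Path 3: mu ← delta → lam → eps ← rho → sigma
  rho is a fork here and rho is conditioned on, so the path is blocked at rho.
All paths are blocked; mu ⊥ sigma | {eps, rho} holds.

Yes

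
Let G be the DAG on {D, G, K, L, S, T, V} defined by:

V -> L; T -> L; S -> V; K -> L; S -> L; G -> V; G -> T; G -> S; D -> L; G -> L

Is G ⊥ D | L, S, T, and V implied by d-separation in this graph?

No

We examine all 6 paths between G and D:
Path 1: G → L ← D
  L is a collider and L is conditioned on, which opens it — no node blocks this path, so it is active.
Path 2: G → T → L ← D
  T is a chain here and T is conditioned on, so the path is blocked at T.
Path 3: G → V → L ← D
  V is a chain here and V is conditioned on, so the path is blocked at V.
Path 4: G → V ← S → L ← D
  S is a fork here and S is conditioned on, so the path is blocked at S.
Path 5: G → S → L ← D
  S is a chain here and S is conditioned on, so the path is blocked at S.
Path 6: G → S → V → L ← D
  S is a chain here and S is conditioned on, so the path is blocked at S.
At least one path is unblocked, so d-separation fails.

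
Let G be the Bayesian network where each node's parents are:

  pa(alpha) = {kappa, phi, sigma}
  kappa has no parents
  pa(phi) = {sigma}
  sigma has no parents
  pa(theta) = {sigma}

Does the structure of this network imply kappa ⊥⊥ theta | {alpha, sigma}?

Yes

2 paths connect kappa and theta; each must be blocked for d-separation to hold:
  1. kappa → alpha ← phi ← sigma → theta — alpha:collider[open]; phi:chain[open]; sigma:fork[blocks] ⇒ blocked
  2. kappa → alpha ← sigma → theta — alpha:collider[open]; sigma:fork[blocks] ⇒ blocked
All paths are blocked; kappa ⊥ theta | {alpha, sigma} holds.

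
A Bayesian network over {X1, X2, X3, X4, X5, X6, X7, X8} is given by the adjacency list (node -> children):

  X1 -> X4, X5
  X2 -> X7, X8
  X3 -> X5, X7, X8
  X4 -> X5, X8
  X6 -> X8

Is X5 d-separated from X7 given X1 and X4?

No

6 paths connect X5 and X7; each must be blocked for d-separation to hold:
  1. X5 ← X1 → X4 → X8 ← X3 → X7 — X1:fork[blocks]; X4:chain[blocks]; X8:collider[blocks]; X3:fork[open] ⇒ blocked
  2. X5 ← X1 → X4 → X8 ← X2 → X7 — X1:fork[blocks]; X4:chain[blocks]; X8:collider[blocks]; X2:fork[open] ⇒ blocked
  3. X5 ← X3 → X8 ← X2 → X7 — X3:fork[open]; X8:collider[blocks]; X2:fork[open] ⇒ blocked
  4. X5 ← X3 → X7 — X3:fork[open] ⇒ active
  5. X5 ← X4 → X8 ← X3 → X7 — X4:fork[blocks]; X8:collider[blocks]; X3:fork[open] ⇒ blocked
  6. X5 ← X4 → X8 ← X2 → X7 — X4:fork[blocks]; X8:collider[blocks]; X2:fork[open] ⇒ blocked
At least one path is unblocked, so d-separation fails.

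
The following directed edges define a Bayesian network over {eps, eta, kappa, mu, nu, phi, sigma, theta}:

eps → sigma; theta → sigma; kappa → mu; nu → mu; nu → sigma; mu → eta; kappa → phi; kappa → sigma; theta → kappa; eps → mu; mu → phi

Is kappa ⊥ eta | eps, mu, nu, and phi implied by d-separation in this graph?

6 paths connect kappa and eta; each must be blocked for d-separation to hold:
  1. kappa → mu → eta — mu:chain[blocks] ⇒ blocked
  2. kappa → phi ← mu → eta — phi:collider[open]; mu:fork[blocks] ⇒ blocked
  3. kappa → sigma ← eps → mu → eta — sigma:collider[blocks]; eps:fork[blocks]; mu:chain[blocks] ⇒ blocked
  4. kappa → sigma ← nu → mu → eta — sigma:collider[blocks]; nu:fork[blocks]; mu:chain[blocks] ⇒ blocked
  5. kappa ← theta → sigma ← eps → mu → eta — theta:fork[open]; sigma:collider[blocks]; eps:fork[blocks]; mu:chain[blocks] ⇒ blocked
  6. kappa ← theta → sigma ← nu → mu → eta — theta:fork[open]; sigma:collider[blocks]; nu:fork[blocks]; mu:chain[blocks] ⇒ blocked
Since every path is blocked, d-separation holds.

Yes — kappa and eta are d-separated given {eps, mu, nu, phi}.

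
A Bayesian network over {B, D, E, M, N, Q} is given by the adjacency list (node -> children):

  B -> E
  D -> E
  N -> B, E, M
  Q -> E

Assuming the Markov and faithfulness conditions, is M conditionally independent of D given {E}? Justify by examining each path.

No

Enumerating the 2 paths from M to D and testing each for blocking by {E}:
Path 1: M ← N → B → E ← D
  N is a fork and N is not conditioned on; B is a chain and B is not conditioned on; E is a collider and E is conditioned on, which opens it — no node blocks this path, so it is active.
Path 2: M ← N → E ← D
  N is a fork and N is not conditioned on; E is a collider and E is conditioned on, which opens it — no node blocks this path, so it is active.
Because an active path exists, M and D are not d-separated.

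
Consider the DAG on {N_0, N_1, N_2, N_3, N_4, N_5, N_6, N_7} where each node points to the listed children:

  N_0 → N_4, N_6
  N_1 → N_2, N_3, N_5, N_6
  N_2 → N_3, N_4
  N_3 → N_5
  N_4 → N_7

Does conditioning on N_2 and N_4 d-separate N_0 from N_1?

Yes

There are 4 undirected paths between N_0 and N_1; checking each against the conditioning set {N_2, N_4}:
Path 1: N_0 → N_4 ← N_2 ← N_1
  N_2 is a chain here and N_2 is conditioned on, so the path is blocked at N_2.
Path 2: N_0 → N_4 ← N_2 → N_3 ← N_1
  N_2 is a fork here and N_2 is conditioned on, so the path is blocked at N_2.
Path 3: N_0 → N_4 ← N_2 → N_3 → N_5 ← N_1
  N_2 is a fork here and N_2 is conditioned on, so the path is blocked at N_2.
Path 4: N_0 → N_6 ← N_1
  N_6 is a collider here and neither N_6 nor any of its descendants is conditioned on, so the collider stays closed — the path is blocked at N_6.
Since every path is blocked, d-separation holds.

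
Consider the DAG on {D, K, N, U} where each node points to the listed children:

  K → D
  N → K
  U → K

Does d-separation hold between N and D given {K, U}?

Yes — N and D are d-separated given {K, U}.

The only undirected path from N to D is:
  1. N → K → D — K:chain[blocks] ⇒ blocked
Since every path is blocked, d-separation holds.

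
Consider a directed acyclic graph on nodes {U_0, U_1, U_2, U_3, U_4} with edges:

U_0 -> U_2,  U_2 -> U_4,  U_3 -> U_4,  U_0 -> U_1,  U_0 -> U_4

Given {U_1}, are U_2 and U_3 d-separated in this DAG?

Yes

Enumerating the 2 paths from U_2 to U_3 and testing each for blocking by {U_1}:
Path 1: U_2 → U_4 ← U_3
  U_4 is a collider here and neither U_4 nor any of its descendants is conditioned on, so the collider stays closed — the path is blocked at U_4.
Path 2: U_2 ← U_0 → U_4 ← U_3
  U_4 is a collider here and neither U_4 nor any of its descendants is conditioned on, so the collider stays closed — the path is blocked at U_4.
Every path is blocked, so U_2 and U_3 are d-separated given {U_1}.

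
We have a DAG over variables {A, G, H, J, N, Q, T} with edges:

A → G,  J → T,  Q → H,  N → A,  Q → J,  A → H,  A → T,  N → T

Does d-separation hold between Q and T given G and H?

No

We examine all 3 paths between Q and T:
  1. Q → J → T — J:chain[open] ⇒ active
  2. Q → H ← A ← N → T — H:collider[open]; A:chain[open]; N:fork[open] ⇒ active
  3. Q → H ← A → T — H:collider[open]; A:fork[open] ⇒ active
Because an active path exists, Q and T are not d-separated.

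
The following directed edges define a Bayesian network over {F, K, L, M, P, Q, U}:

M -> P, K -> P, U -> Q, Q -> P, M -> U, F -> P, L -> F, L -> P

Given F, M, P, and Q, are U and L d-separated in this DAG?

There are 4 undirected paths between U and L; checking each against the conditioning set {F, M, P, Q}:
  1. U → Q → P ← F ← L — Q:chain[blocks]; P:collider[open]; F:chain[blocks] ⇒ blocked
  2. U → Q → P ← L — Q:chain[blocks]; P:collider[open] ⇒ blocked
  3. U ← M → P ← F ← L — M:fork[blocks]; P:collider[open]; F:chain[blocks] ⇒ blocked
  4. U ← M → P ← L — M:fork[blocks]; P:collider[open] ⇒ blocked
Every path is blocked, so U and L are d-separated given {F, M, P, Q}.

Yes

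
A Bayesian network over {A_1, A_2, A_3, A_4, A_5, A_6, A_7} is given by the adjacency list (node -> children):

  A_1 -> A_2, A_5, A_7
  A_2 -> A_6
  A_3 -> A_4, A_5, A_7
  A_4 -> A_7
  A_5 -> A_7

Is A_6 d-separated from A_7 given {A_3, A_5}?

We examine all 4 paths between A_6 and A_7:
Path 1: A_6 ← A_2 ← A_1 → A_7
  A_2 is a chain and A_2 is not conditioned on; A_1 is a fork and A_1 is not conditioned on — no node blocks this path, so it is active.
Path 2: A_6 ← A_2 ← A_1 → A_5 → A_7
  A_5 is a chain here and A_5 is conditioned on, so the path is blocked at A_5.
Path 3: A_6 ← A_2 ← A_1 → A_5 ← A_3 → A_4 → A_7
  A_3 is a fork here and A_3 is conditioned on, so the path is blocked at A_3.
Path 4: A_6 ← A_2 ← A_1 → A_5 ← A_3 → A_7
  A_3 is a fork here and A_3 is conditioned on, so the path is blocked at A_3.
At least one path is unblocked, so d-separation fails.

No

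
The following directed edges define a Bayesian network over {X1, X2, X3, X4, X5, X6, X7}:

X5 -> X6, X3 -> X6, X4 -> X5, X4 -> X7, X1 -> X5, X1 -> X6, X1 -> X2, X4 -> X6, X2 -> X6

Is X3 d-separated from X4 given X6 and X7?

We examine all 4 paths between X3 and X4:
Path 1: X3 → X6 ← X1 → X5 ← X4
  X6 is a collider and X6 is conditioned on, which opens it; X1 is a fork and X1 is not conditioned on; X5 is a collider and its descendant X6 is conditioned on, which opens it — no node blocks this path, so it is active.
Path 2: X3 → X6 ← X5 ← X4
  X6 is a collider and X6 is conditioned on, which opens it; X5 is a chain and X5 is not conditioned on — no node blocks this path, so it is active.
Path 3: X3 → X6 ← X4
  X6 is a collider and X6 is conditioned on, which opens it — no node blocks this path, so it is active.
Path 4: X3 → X6 ← X2 ← X1 → X5 ← X4
  X6 is a collider and X6 is conditioned on, which opens it; X2 is a chain and X2 is not conditioned on; X1 is a fork and X1 is not conditioned on; X5 is a collider and its descendant X6 is conditioned on, which opens it — no node blocks this path, so it is active.
Because an active path exists, X3 and X4 are not d-separated.

No — X3 and X4 are not d-separated given {X6, X7}.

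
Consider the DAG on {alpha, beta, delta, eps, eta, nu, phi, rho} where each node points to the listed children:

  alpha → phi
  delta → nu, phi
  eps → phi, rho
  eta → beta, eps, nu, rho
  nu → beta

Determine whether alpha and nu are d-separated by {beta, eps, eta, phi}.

There are 5 undirected paths between alpha and nu; checking each against the conditioning set {beta, eps, eta, phi}:
  1. alpha → phi ← delta → nu — phi:collider[open]; delta:fork[open] ⇒ active
  2. alpha → phi ← eps → rho ← eta → nu — phi:collider[open]; eps:fork[blocks]; rho:collider[blocks]; eta:fork[blocks] ⇒ blocked
  3. alpha → phi ← eps → rho ← eta → beta ← nu — phi:collider[open]; eps:fork[blocks]; rho:collider[blocks]; eta:fork[blocks]; beta:collider[open] ⇒ blocked
  4. alpha → phi ← eps ← eta → nu — phi:collider[open]; eps:chain[blocks]; eta:fork[blocks] ⇒ blocked
  5. alpha → phi ← eps ← eta → beta ← nu — phi:collider[open]; eps:chain[blocks]; eta:fork[blocks]; beta:collider[open] ⇒ blocked
At least one path is unblocked, so d-separation fails.

No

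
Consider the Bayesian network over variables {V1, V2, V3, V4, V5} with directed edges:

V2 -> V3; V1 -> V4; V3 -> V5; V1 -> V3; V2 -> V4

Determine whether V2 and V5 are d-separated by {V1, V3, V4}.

Yes

We examine all 2 paths between V2 and V5:
Path 1: V2 → V3 → V5
  V3 is a chain here and V3 is conditioned on, so the path is blocked at V3.
Path 2: V2 → V4 ← V1 → V3 → V5
  V1 is a fork here and V1 is conditioned on, so the path is blocked at V1.
Since every path is blocked, d-separation holds.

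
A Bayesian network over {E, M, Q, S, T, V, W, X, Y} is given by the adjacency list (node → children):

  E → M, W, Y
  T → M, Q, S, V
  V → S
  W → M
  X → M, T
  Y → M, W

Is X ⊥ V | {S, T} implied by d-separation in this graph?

Yes — X and V are d-separated given {S, T}.

There are 4 undirected paths between X and V; checking each against the conditioning set {S, T}:
  1. X → T → V — T:chain[blocks] ⇒ blocked
  2. X → T → S ← V — T:chain[blocks]; S:collider[open] ⇒ blocked
  3. X → M ← T → V — M:collider[blocks]; T:fork[blocks] ⇒ blocked
  4. X → M ← T → S ← V — M:collider[blocks]; T:fork[blocks]; S:collider[open] ⇒ blocked
Since every path is blocked, d-separation holds.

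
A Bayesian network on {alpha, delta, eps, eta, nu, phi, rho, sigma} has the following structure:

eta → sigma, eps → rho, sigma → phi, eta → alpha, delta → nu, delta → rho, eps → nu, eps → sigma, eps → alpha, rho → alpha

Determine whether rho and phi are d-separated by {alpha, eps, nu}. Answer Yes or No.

6 paths connect rho and phi; each must be blocked for d-separation to hold:
Path 1: rho ← delta → nu ← eps → sigma → phi
  eps is a fork here and eps is conditioned on, so the path is blocked at eps.
Path 2: rho ← delta → nu ← eps → alpha ← eta → sigma → phi
  eps is a fork here and eps is conditioned on, so the path is blocked at eps.
Path 3: rho → alpha ← eta → sigma → phi
  alpha is a collider and alpha is conditioned on, which opens it; eta is a fork and eta is not conditioned on; sigma is a chain and sigma is not conditioned on — no node blocks this path, so it is active.
Path 4: rho → alpha ← eps → sigma → phi
  eps is a fork here and eps is conditioned on, so the path is blocked at eps.
Path 5: rho ← eps → sigma → phi
  eps is a fork here and eps is conditioned on, so the path is blocked at eps.
Path 6: rho ← eps → alpha ← eta → sigma → phi
  eps is a fork here and eps is conditioned on, so the path is blocked at eps.
Since the path rho → alpha ← eta → sigma → phi is active, rho and phi are not d-separated given {alpha, eps, nu}.

No — rho and phi are not d-separated given {alpha, eps, nu}.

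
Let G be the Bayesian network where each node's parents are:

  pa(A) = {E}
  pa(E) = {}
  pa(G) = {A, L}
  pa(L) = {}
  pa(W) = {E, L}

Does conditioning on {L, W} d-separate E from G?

There are 2 undirected paths between E and G; checking each against the conditioning set {L, W}:
Path 1: E → A → G
  A is a chain and A is not conditioned on — no node blocks this path, so it is active.
Path 2: E → W ← L → G
  L is a fork here and L is conditioned on, so the path is blocked at L.
At least one path is unblocked, so d-separation fails.

No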